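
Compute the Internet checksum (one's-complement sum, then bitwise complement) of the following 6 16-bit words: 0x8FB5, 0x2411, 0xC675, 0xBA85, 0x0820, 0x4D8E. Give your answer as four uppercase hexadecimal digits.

758F

One's-complement addition (fold any carry out of bit 15 back into bit 0):
  0x8FB5 + 0x2411 = 0x0B3C6
  0xB3C6 + 0xC675 = 0x17A3B → wrap carry → 0x7A3C
  0x7A3C + 0xBA85 = 0x134C1 → wrap carry → 0x34C2
  0x34C2 + 0x0820 = 0x03CE2
  0x3CE2 + 0x4D8E = 0x08A70
One's-complement sum = 0x8A70.
Checksum = ~0x8A70 & 0xFFFF = 0x758F.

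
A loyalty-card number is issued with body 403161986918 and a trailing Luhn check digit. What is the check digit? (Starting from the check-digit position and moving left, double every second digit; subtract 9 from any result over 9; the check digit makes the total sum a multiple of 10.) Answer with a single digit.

4

Partial digits right→left: 8 1 9 6 8 9 1 6 1 3 0 4
Double every second digit counting from the check-digit position (so the 1st, 3rd, 5th, ... of the partial from the right).
  doubled (with −9 where >9): 7 9 7 2 2 0 → sum 27
  kept as-is: 1 6 9 6 3 4 → sum 29
Total = 27 + 29 = 56.
Check digit = (10 − (56 mod 10)) mod 10 = 4.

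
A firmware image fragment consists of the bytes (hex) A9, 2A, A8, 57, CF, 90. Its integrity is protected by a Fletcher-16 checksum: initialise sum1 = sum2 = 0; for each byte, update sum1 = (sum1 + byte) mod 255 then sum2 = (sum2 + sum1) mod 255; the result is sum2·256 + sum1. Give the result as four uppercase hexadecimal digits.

A534

Running sums (mod 255):
  after byte 0 (A9): sum1=169, sum2=169
  after byte 1 (2A): sum1=211, sum2=125
  after byte 2 (A8): sum1=124, sum2=249
  after byte 3 (57): sum1=211, sum2=205
  after byte 4 (CF): sum1=163, sum2=113
  after byte 5 (90): sum1=52, sum2=165
Checksum = sum2·256 + sum1 = 165·256 + 52 = 42292 = 0xA534.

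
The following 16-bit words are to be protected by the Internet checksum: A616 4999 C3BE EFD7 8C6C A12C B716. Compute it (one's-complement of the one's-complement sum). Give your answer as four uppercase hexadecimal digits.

One's-complement addition (fold any carry out of bit 15 back into bit 0):
  0xA616 + 0x4999 = 0x0EFAF
  0xEFAF + 0xC3BE = 0x1B36D → wrap carry → 0xB36E
  0xB36E + 0xEFD7 = 0x1A345 → wrap carry → 0xA346
  0xA346 + 0x8C6C = 0x12FB2 → wrap carry → 0x2FB3
  0x2FB3 + 0xA12C = 0x0D0DF
  0xD0DF + 0xB716 = 0x187F5 → wrap carry → 0x87F6
One's-complement sum = 0x87F6.
Checksum = ~0x87F6 & 0xFFFF = 0x7809.

7809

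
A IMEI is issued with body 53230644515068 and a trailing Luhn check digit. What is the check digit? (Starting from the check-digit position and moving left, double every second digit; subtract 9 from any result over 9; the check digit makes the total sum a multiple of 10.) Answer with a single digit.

Partial digits right→left: 8 6 0 5 1 5 4 4 6 0 3 2 3 5
Double every second digit counting from the check-digit position (so the 1st, 3rd, 5th, ... of the partial from the right).
  doubled (with −9 where >9): 7 0 2 8 3 6 6 → sum 32
  kept as-is: 6 5 5 4 0 2 5 → sum 27
Total = 32 + 27 = 59.
Check digit = (10 − (59 mod 10)) mod 10 = 1.

1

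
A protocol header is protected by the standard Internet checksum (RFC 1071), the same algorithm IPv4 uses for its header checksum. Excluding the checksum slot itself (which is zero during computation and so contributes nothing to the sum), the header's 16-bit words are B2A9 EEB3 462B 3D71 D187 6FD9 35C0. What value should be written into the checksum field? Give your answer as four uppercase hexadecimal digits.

63E4

One's-complement addition (fold any carry out of bit 15 back into bit 0):
  0xB2A9 + 0xEEB3 = 0x1A15C → wrap carry → 0xA15D
  0xA15D + 0x462B = 0x0E788
  0xE788 + 0x3D71 = 0x124F9 → wrap carry → 0x24FA
  0x24FA + 0xD187 = 0x0F681
  0xF681 + 0x6FD9 = 0x1665A → wrap carry → 0x665B
  0x665B + 0x35C0 = 0x09C1B
One's-complement sum = 0x9C1B.
Checksum = ~0x9C1B & 0xFFFF = 0x63E4.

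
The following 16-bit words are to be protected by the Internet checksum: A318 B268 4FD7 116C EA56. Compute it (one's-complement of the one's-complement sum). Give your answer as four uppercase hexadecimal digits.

One's-complement addition (fold any carry out of bit 15 back into bit 0):
  0xA318 + 0xB268 = 0x15580 → wrap carry → 0x5581
  0x5581 + 0x4FD7 = 0x0A558
  0xA558 + 0x116C = 0x0B6C4
  0xB6C4 + 0xEA56 = 0x1A11A → wrap carry → 0xA11B
One's-complement sum = 0xA11B.
Checksum = ~0xA11B & 0xFFFF = 0x5EE4.

5EE4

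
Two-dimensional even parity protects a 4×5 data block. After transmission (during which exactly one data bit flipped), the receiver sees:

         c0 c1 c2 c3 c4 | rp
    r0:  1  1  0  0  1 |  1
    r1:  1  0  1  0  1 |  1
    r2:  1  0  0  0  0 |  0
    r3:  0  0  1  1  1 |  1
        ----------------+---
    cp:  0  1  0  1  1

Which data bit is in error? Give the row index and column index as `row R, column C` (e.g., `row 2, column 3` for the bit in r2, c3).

Recompute each row's even parity and compare to rp:
  r0: data parity 1, sent rp 1 → ok
  r1: data parity 1, sent rp 1 → ok
  r2: data parity 1, sent rp 0 → mismatch
  r3: data parity 1, sent rp 1 → ok
Recompute each column's even parity and compare to cp:
  c0: data parity 1, sent cp 0 → mismatch
  c1: data parity 1, sent cp 1 → ok
  c2: data parity 0, sent cp 0 → ok
  c3: data parity 1, sent cp 1 → ok
  c4: data parity 1, sent cp 1 → ok
Exactly one row (r2) and one column (c0) fail → the flipped bit is at their intersection.

row 2, column 0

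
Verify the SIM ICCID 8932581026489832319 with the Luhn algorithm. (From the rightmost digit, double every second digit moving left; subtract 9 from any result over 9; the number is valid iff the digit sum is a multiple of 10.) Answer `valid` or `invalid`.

From the right, keep odd positions and double even positions (subtract 9 from any doubled value over 9):
  doubled (positions 2,4,...): 2 4 7 7 3 0 7 4 9 → sum 43
  kept (positions 1,3,...): 9 3 3 9 4 2 1 5 3 8 → sum 47
Total = 90.
90 mod 10 = 0, so the number is valid.

valid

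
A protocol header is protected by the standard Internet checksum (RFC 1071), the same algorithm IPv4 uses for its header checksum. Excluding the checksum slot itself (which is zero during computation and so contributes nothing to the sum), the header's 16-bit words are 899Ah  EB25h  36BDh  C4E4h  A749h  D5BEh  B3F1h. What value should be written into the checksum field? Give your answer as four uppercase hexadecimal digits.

One's-complement addition (fold any carry out of bit 15 back into bit 0):
  0x899A + 0xEB25 = 0x174BF → wrap carry → 0x74C0
  0x74C0 + 0x36BD = 0x0AB7D
  0xAB7D + 0xC4E4 = 0x17061 → wrap carry → 0x7062
  0x7062 + 0xA749 = 0x117AB → wrap carry → 0x17AC
  0x17AC + 0xD5BE = 0x0ED6A
  0xED6A + 0xB3F1 = 0x1A15B → wrap carry → 0xA15C
One's-complement sum = 0xA15C.
Checksum = ~0xA15C & 0xFFFF = 0x5EA3.

5EA3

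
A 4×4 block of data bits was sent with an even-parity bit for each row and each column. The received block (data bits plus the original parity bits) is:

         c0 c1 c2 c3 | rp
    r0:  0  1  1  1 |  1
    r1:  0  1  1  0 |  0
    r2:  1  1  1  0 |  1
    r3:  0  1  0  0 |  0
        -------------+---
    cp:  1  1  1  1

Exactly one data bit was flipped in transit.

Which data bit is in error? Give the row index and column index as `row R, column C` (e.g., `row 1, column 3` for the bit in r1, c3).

row 3, column 1

Recompute each row's even parity and compare to rp:
  r0: data parity 1, sent rp 1 → ok
  r1: data parity 0, sent rp 0 → ok
  r2: data parity 1, sent rp 1 → ok
  r3: data parity 1, sent rp 0 → mismatch
Recompute each column's even parity and compare to cp:
  c0: data parity 1, sent cp 1 → ok
  c1: data parity 0, sent cp 1 → mismatch
  c2: data parity 1, sent cp 1 → ok
  c3: data parity 1, sent cp 1 → ok
Exactly one row (r3) and one column (c1) fail → the flipped bit is at their intersection.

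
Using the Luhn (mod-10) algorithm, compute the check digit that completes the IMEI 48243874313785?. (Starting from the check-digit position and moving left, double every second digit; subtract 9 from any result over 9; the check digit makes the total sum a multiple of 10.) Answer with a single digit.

Partial digits right→left: 5 8 7 3 1 3 4 7 8 3 4 2 8 4
Double every second digit counting from the check-digit position (so the 1st, 3rd, 5th, ... of the partial from the right).
  doubled (with −9 where >9): 1 5 2 8 7 8 7 → sum 38
  kept as-is: 8 3 3 7 3 2 4 → sum 30
Total = 38 + 30 = 68.
Check digit = (10 − (68 mod 10)) mod 10 = 2.

2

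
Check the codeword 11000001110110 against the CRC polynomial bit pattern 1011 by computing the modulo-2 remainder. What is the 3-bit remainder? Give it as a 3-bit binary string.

Modulo-2 division of 11000001110110 by 1011:
  pos 0: 1100 XOR 1011 = 0111
  pos 1: 1110 XOR 1011 = 0101
  pos 2: 1010 XOR 1011 = 0001
  pos 5: 1011 XOR 1011 = 0000
  pos 9: 1011 XOR 1011 = 0000
Remainder = 000 (zero — the frame passes the CRC check).

000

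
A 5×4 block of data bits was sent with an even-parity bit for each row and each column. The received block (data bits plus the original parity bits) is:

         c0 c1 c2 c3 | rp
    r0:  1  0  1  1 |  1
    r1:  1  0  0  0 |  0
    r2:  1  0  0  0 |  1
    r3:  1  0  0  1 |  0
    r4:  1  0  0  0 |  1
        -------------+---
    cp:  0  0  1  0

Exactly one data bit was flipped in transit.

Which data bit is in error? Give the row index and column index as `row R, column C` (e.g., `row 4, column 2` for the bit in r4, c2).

row 1, column 0

Recompute each row's even parity and compare to rp:
  r0: data parity 1, sent rp 1 → ok
  r1: data parity 1, sent rp 0 → mismatch
  r2: data parity 1, sent rp 1 → ok
  r3: data parity 0, sent rp 0 → ok
  r4: data parity 1, sent rp 1 → ok
Recompute each column's even parity and compare to cp:
  c0: data parity 1, sent cp 0 → mismatch
  c1: data parity 0, sent cp 0 → ok
  c2: data parity 1, sent cp 1 → ok
  c3: data parity 0, sent cp 0 → ok
Exactly one row (r1) and one column (c0) fail → the flipped bit is at their intersection.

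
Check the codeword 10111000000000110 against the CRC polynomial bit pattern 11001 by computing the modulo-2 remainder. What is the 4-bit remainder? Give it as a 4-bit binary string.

1101

Modulo-2 division of 10111000000000110 by 11001:
  pos 0: 10111 XOR 11001 = 01110
  pos 1: 11100 XOR 11001 = 00101
  pos 3: 10100 XOR 11001 = 01101
  pos 4: 11010 XOR 11001 = 00011
  pos 7: 11000 XOR 11001 = 00001
  pos 11: 10011 XOR 11001 = 01010
  pos 12: 10100 XOR 11001 = 01101
Remainder = 1101 (nonzero — an error is detected).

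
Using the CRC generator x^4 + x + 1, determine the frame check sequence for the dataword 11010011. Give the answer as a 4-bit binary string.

Append 4 zeros: 110100110000. Divide by 10011 (XOR where the leading bit is 1):
  pos 0: 11010 XOR 10011 = 01001
  pos 1: 10010 XOR 10011 = 00001
  pos 5: 11100 XOR 10011 = 01111
  pos 6: 11110 XOR 10011 = 01101
  pos 7: 11010 XOR 10011 = 01001
Remainder (last 4 bits) = 1001. This is the CRC / FCS.

1001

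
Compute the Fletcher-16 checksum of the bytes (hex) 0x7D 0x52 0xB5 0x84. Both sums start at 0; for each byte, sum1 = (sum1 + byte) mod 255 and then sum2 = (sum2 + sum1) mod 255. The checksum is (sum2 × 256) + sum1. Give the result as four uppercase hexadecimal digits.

DC0A

Running sums (mod 255):
  after byte 0 (0x7D): sum1=125, sum2=125
  after byte 1 (0x52): sum1=207, sum2=77
  after byte 2 (0xB5): sum1=133, sum2=210
  after byte 3 (0x84): sum1=10, sum2=220
Checksum = sum2·256 + sum1 = 220·256 + 10 = 56330 = 0xDC0A.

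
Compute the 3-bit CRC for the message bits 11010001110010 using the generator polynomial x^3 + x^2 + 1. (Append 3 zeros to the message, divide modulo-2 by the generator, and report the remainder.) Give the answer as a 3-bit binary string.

Append 3 zeros: 11010001110010000. Divide by 1101 (XOR where the leading bit is 1):
  pos 0: 1101 XOR 1101 = 0000
  pos 7: 1110 XOR 1101 = 0011
  pos 9: 1101 XOR 1101 = 0000
Remainder (last 3 bits) = 000. This is the CRC / FCS.

000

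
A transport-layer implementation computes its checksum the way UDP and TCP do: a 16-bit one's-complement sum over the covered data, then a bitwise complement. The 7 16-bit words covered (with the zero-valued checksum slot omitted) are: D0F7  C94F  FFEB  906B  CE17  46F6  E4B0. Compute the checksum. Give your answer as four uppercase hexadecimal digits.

One's-complement addition (fold any carry out of bit 15 back into bit 0):
  0xD0F7 + 0xC94F = 0x19A46 → wrap carry → 0x9A47
  0x9A47 + 0xFFEB = 0x19A32 → wrap carry → 0x9A33
  0x9A33 + 0x906B = 0x12A9E → wrap carry → 0x2A9F
  0x2A9F + 0xCE17 = 0x0F8B6
  0xF8B6 + 0x46F6 = 0x13FAC → wrap carry → 0x3FAD
  0x3FAD + 0xE4B0 = 0x1245D → wrap carry → 0x245E
One's-complement sum = 0x245E.
Checksum = ~0x245E & 0xFFFF = 0xDBA1.

DBA1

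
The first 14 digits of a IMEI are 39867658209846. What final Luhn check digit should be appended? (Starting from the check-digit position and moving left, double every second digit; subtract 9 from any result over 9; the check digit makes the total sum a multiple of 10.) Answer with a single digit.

0

Partial digits right→left: 6 4 8 9 0 2 8 5 6 7 6 8 9 3
Double every second digit counting from the check-digit position (so the 1st, 3rd, 5th, ... of the partial from the right).
  doubled (with −9 where >9): 3 7 0 7 3 3 9 → sum 32
  kept as-is: 4 9 2 5 7 8 3 → sum 38
Total = 32 + 38 = 70.
Check digit = (10 − (70 mod 10)) mod 10 = 0.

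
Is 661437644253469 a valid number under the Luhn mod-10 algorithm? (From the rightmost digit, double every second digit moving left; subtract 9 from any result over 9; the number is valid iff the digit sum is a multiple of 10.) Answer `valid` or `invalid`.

invalid

From the right, keep odd positions and double even positions (subtract 9 from any doubled value over 9):
  doubled (positions 2,4,...): 3 6 4 8 5 8 3 → sum 37
  kept (positions 1,3,...): 9 4 5 4 6 3 1 6 → sum 38
Total = 75.
75 mod 10 = 5, so the number is invalid.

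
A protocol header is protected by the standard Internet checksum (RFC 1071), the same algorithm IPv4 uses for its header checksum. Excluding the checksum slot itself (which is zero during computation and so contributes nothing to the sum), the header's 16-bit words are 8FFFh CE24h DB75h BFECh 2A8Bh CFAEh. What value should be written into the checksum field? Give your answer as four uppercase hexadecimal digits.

0C3F

One's-complement addition (fold any carry out of bit 15 back into bit 0):
  0x8FFF + 0xCE24 = 0x15E23 → wrap carry → 0x5E24
  0x5E24 + 0xDB75 = 0x13999 → wrap carry → 0x399A
  0x399A + 0xBFEC = 0x0F986
  0xF986 + 0x2A8B = 0x12411 → wrap carry → 0x2412
  0x2412 + 0xCFAE = 0x0F3C0
One's-complement sum = 0xF3C0.
Checksum = ~0xF3C0 & 0xFFFF = 0x0C3F.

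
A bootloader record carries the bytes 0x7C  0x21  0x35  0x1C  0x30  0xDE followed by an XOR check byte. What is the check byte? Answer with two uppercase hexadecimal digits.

9A

XOR the bytes together:
  start with 0x7C
  0x7C ⊕ 0x21 = 0x5D
  0x5D ⊕ 0x35 = 0x68
  0x68 ⊕ 0x1C = 0x74
  0x74 ⊕ 0x30 = 0x44
  0x44 ⊕ 0xDE = 0x9A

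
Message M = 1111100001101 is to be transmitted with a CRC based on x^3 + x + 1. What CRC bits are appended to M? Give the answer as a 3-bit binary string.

110

Append 3 zeros: 1111100001101000. Divide by 1011 (XOR where the leading bit is 1):
  pos 0: 1111 XOR 1011 = 0100
  pos 1: 1001 XOR 1011 = 0010
  pos 3: 1000 XOR 1011 = 0011
  pos 5: 1100 XOR 1011 = 0111
  pos 6: 1111 XOR 1011 = 0100
  pos 7: 1001 XOR 1011 = 0010
  pos 9: 1001 XOR 1011 = 0010
  pos 11: 1000 XOR 1011 = 0011
Remainder (last 3 bits) = 110. This is the CRC / FCS.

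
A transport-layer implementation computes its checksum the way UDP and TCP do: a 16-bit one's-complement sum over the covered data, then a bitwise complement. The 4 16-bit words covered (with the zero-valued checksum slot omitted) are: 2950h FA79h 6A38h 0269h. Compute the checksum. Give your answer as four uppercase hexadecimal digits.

One's-complement addition (fold any carry out of bit 15 back into bit 0):
  0x2950 + 0xFA79 = 0x123C9 → wrap carry → 0x23CA
  0x23CA + 0x6A38 = 0x08E02
  0x8E02 + 0x0269 = 0x0906B
One's-complement sum = 0x906B.
Checksum = ~0x906B & 0xFFFF = 0x6F94.

6F94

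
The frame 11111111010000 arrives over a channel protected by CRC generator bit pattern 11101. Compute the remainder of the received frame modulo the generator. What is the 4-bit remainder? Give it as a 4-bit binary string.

1000

Modulo-2 division of 11111111010000 by 11101:
  pos 0: 11111 XOR 11101 = 00010
  pos 3: 10111 XOR 11101 = 01010
  pos 4: 10100 XOR 11101 = 01001
  pos 5: 10011 XOR 11101 = 01110
  pos 6: 11100 XOR 11101 = 00001
Remainder = 1000 (nonzero — an error is detected).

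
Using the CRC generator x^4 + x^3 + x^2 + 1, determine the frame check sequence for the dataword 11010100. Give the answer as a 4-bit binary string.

1001

Append 4 zeros: 110101000000. Divide by 11101 (XOR where the leading bit is 1):
  pos 0: 11010 XOR 11101 = 00111
  pos 2: 11110 XOR 11101 = 00011
  pos 5: 11000 XOR 11101 = 00101
  pos 7: 10100 XOR 11101 = 01001
Remainder (last 4 bits) = 1001. This is the CRC / FCS.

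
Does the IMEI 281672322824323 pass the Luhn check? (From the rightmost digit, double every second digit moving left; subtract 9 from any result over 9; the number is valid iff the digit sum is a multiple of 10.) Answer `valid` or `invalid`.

From the right, keep odd positions and double even positions (subtract 9 from any doubled value over 9):
  doubled (positions 2,4,...): 4 8 7 4 4 3 7 → sum 37
  kept (positions 1,3,...): 3 3 2 2 3 7 1 2 → sum 23
Total = 60.
60 mod 10 = 0, so the number is valid.

valid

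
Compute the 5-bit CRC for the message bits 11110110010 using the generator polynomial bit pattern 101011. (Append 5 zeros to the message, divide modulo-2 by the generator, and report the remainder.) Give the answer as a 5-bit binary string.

Append 5 zeros: 1111011001000000. Divide by 101011 (XOR where the leading bit is 1):
  pos 0: 111101 XOR 101011 = 010110
  pos 1: 101101 XOR 101011 = 000110
  pos 4: 110001 XOR 101011 = 011010
  pos 5: 110100 XOR 101011 = 011111
  pos 6: 111110 XOR 101011 = 010101
  pos 7: 101010 XOR 101011 = 000001
Remainder (last 5 bits) = 01000. This is the CRC / FCS.

01000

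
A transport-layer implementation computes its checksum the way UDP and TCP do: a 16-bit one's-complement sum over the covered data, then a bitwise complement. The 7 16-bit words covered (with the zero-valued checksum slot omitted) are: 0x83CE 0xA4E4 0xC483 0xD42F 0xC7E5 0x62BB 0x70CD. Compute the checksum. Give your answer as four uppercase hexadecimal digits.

One's-complement addition (fold any carry out of bit 15 back into bit 0):
  0x83CE + 0xA4E4 = 0x128B2 → wrap carry → 0x28B3
  0x28B3 + 0xC483 = 0x0ED36
  0xED36 + 0xD42F = 0x1C165 → wrap carry → 0xC166
  0xC166 + 0xC7E5 = 0x1894B → wrap carry → 0x894C
  0x894C + 0x62BB = 0x0EC07
  0xEC07 + 0x70CD = 0x15CD4 → wrap carry → 0x5CD5
One's-complement sum = 0x5CD5.
Checksum = ~0x5CD5 & 0xFFFF = 0xA32A.

A32A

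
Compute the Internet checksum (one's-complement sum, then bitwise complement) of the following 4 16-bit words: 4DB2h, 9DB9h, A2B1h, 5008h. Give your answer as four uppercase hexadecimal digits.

One's-complement addition (fold any carry out of bit 15 back into bit 0):
  0x4DB2 + 0x9DB9 = 0x0EB6B
  0xEB6B + 0xA2B1 = 0x18E1C → wrap carry → 0x8E1D
  0x8E1D + 0x5008 = 0x0DE25
One's-complement sum = 0xDE25.
Checksum = ~0xDE25 & 0xFFFF = 0x21DA.

21DA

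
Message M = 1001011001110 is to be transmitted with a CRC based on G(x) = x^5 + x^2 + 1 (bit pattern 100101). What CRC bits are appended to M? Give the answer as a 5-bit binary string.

10100

Append 5 zeros: 100101100111000000. Divide by 100101 (XOR where the leading bit is 1):
  pos 0: 100101 XOR 100101 = 000000
  pos 6: 100111 XOR 100101 = 000010
  pos 10: 100000 XOR 100101 = 000101
Remainder (last 5 bits) = 10100. This is the CRC / FCS.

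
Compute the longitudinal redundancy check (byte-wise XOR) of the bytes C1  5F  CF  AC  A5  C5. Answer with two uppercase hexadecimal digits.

9D

XOR the bytes together:
  start with 0xC1
  0xC1 ⊕ 0x5F = 0x9E
  0x9E ⊕ 0xCF = 0x51
  0x51 ⊕ 0xAC = 0xFD
  0xFD ⊕ 0xA5 = 0x58
  0x58 ⊕ 0xC5 = 0x9D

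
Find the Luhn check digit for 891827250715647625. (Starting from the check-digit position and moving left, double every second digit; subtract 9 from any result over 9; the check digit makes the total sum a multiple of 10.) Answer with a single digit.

1

Partial digits right→left: 5 2 6 7 4 6 5 1 7 0 5 2 7 2 8 1 9 8
Double every second digit counting from the check-digit position (so the 1st, 3rd, 5th, ... of the partial from the right).
  doubled (with −9 where >9): 1 3 8 1 5 1 5 7 9 → sum 40
  kept as-is: 2 7 6 1 0 2 2 1 8 → sum 29
Total = 40 + 29 = 69.
Check digit = (10 − (69 mod 10)) mod 10 = 1.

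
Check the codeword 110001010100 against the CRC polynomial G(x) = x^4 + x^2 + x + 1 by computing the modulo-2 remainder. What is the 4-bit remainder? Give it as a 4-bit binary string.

Modulo-2 division of 110001010100 by 10111:
  pos 0: 11000 XOR 10111 = 01111
  pos 1: 11111 XOR 10111 = 01000
  pos 2: 10000 XOR 10111 = 00111
  pos 4: 11110 XOR 10111 = 01001
  pos 5: 10011 XOR 10111 = 00100
  pos 7: 10000 XOR 10111 = 00111
Remainder = 0111 (nonzero — an error is detected).

0111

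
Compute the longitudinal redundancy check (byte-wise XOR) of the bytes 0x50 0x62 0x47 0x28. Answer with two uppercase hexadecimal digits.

5D

XOR the bytes together:
  start with 0x50
  0x50 ⊕ 0x62 = 0x32
  0x32 ⊕ 0x47 = 0x75
  0x75 ⊕ 0x28 = 0x5D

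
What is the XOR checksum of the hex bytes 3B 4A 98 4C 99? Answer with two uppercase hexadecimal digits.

3C

XOR the bytes together:
  start with 0x3B
  0x3B ⊕ 0x4A = 0x71
  0x71 ⊕ 0x98 = 0xE9
  0xE9 ⊕ 0x4C = 0xA5
  0xA5 ⊕ 0x99 = 0x3C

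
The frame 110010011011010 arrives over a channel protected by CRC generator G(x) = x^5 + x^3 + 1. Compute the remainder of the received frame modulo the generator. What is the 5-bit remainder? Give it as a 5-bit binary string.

00000

Modulo-2 division of 110010011011010 by 101001:
  pos 0: 110010 XOR 101001 = 011011
  pos 1: 110110 XOR 101001 = 011111
  pos 2: 111111 XOR 101001 = 010110
  pos 3: 101101 XOR 101001 = 000100
  pos 6: 100011 XOR 101001 = 001010
  pos 8: 101001 XOR 101001 = 000000
Remainder = 00000 (zero — the frame passes the CRC check).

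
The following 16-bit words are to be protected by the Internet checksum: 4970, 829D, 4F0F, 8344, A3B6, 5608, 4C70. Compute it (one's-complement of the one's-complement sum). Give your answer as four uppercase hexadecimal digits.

One's-complement addition (fold any carry out of bit 15 back into bit 0):
  0x4970 + 0x829D = 0x0CC0D
  0xCC0D + 0x4F0F = 0x11B1C → wrap carry → 0x1B1D
  0x1B1D + 0x8344 = 0x09E61
  0x9E61 + 0xA3B6 = 0x14217 → wrap carry → 0x4218
  0x4218 + 0x5608 = 0x09820
  0x9820 + 0x4C70 = 0x0E490
One's-complement sum = 0xE490.
Checksum = ~0xE490 & 0xFFFF = 0x1B6F.

1B6F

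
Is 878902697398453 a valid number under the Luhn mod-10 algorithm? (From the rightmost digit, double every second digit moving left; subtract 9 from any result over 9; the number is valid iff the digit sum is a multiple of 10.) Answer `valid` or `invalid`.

From the right, keep odd positions and double even positions (subtract 9 from any doubled value over 9):
  doubled (positions 2,4,...): 1 7 6 9 4 9 5 → sum 41
  kept (positions 1,3,...): 3 4 9 7 6 0 8 8 → sum 45
Total = 86.
86 mod 10 = 6, so the number is invalid.

invalid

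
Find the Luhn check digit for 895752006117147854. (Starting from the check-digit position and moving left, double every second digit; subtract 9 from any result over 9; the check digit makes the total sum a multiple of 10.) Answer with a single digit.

Partial digits right→left: 4 5 8 7 4 1 7 1 1 6 0 0 2 5 7 5 9 8
Double every second digit counting from the check-digit position (so the 1st, 3rd, 5th, ... of the partial from the right).
  doubled (with −9 where >9): 8 7 8 5 2 0 4 5 9 → sum 48
  kept as-is: 5 7 1 1 6 0 5 5 8 → sum 38
Total = 48 + 38 = 86.
Check digit = (10 − (86 mod 10)) mod 10 = 4.

4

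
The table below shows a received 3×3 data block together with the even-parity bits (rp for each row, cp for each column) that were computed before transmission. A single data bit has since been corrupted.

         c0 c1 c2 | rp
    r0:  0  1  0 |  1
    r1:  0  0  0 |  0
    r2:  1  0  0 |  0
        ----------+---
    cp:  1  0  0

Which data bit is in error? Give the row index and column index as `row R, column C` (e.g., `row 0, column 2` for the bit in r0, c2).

Recompute each row's even parity and compare to rp:
  r0: data parity 1, sent rp 1 → ok
  r1: data parity 0, sent rp 0 → ok
  r2: data parity 1, sent rp 0 → mismatch
Recompute each column's even parity and compare to cp:
  c0: data parity 1, sent cp 1 → ok
  c1: data parity 1, sent cp 0 → mismatch
  c2: data parity 0, sent cp 0 → ok
Exactly one row (r2) and one column (c1) fail → the flipped bit is at their intersection.

row 2, column 1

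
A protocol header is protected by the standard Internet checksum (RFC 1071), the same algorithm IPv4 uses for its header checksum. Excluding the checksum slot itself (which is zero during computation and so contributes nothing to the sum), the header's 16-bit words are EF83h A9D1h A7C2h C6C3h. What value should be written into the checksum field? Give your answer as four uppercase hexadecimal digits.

One's-complement addition (fold any carry out of bit 15 back into bit 0):
  0xEF83 + 0xA9D1 = 0x19954 → wrap carry → 0x9955
  0x9955 + 0xA7C2 = 0x14117 → wrap carry → 0x4118
  0x4118 + 0xC6C3 = 0x107DB → wrap carry → 0x07DC
One's-complement sum = 0x07DC.
Checksum = ~0x07DC & 0xFFFF = 0xF823.

F823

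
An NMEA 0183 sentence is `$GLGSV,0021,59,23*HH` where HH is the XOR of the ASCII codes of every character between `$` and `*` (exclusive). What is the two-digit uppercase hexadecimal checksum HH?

XOR the ASCII codes of the payload characters:
  'G' = 0x47 → acc = 0x47
  'L' = 0x4C → acc = 0x0B
  'G' = 0x47 → acc = 0x4C
  'S' = 0x53 → acc = 0x1F
  'V' = 0x56 → acc = 0x49
  ',' = 0x2C → acc = 0x65
  '0' = 0x30 → acc = 0x55
  '0' = 0x30 → acc = 0x65
  '2' = 0x32 → acc = 0x57
  '1' = 0x31 → acc = 0x66
  ',' = 0x2C → acc = 0x4A
  '5' = 0x35 → acc = 0x7F
  '9' = 0x39 → acc = 0x46
  ',' = 0x2C → acc = 0x6A
  '2' = 0x32 → acc = 0x58
  '3' = 0x33 → acc = 0x6B
Checksum = 0x6B.

6B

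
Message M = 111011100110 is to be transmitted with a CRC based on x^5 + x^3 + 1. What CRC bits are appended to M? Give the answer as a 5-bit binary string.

10100

Append 5 zeros: 11101110011000000. Divide by 101001 (XOR where the leading bit is 1):
  pos 0: 111011 XOR 101001 = 010010
  pos 1: 100101 XOR 101001 = 001100
  pos 3: 110000 XOR 101001 = 011001
  pos 4: 110011 XOR 101001 = 011010
  pos 5: 110101 XOR 101001 = 011100
  pos 6: 111000 XOR 101001 = 010001
  pos 7: 100010 XOR 101001 = 001011
  pos 9: 101100 XOR 101001 = 000101
Remainder (last 5 bits) = 10100. This is the CRC / FCS.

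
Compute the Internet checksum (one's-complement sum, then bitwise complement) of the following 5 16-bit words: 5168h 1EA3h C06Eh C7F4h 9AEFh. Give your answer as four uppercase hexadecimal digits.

6CA1

One's-complement addition (fold any carry out of bit 15 back into bit 0):
  0x5168 + 0x1EA3 = 0x0700B
  0x700B + 0xC06E = 0x13079 → wrap carry → 0x307A
  0x307A + 0xC7F4 = 0x0F86E
  0xF86E + 0x9AEF = 0x1935D → wrap carry → 0x935E
One's-complement sum = 0x935E.
Checksum = ~0x935E & 0xFFFF = 0x6CA1.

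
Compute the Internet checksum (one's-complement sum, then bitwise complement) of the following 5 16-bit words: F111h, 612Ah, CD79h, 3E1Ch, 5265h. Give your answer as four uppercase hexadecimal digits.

One's-complement addition (fold any carry out of bit 15 back into bit 0):
  0xF111 + 0x612A = 0x1523B → wrap carry → 0x523C
  0x523C + 0xCD79 = 0x11FB5 → wrap carry → 0x1FB6
  0x1FB6 + 0x3E1C = 0x05DD2
  0x5DD2 + 0x5265 = 0x0B037
One's-complement sum = 0xB037.
Checksum = ~0xB037 & 0xFFFF = 0x4FC8.

4FC8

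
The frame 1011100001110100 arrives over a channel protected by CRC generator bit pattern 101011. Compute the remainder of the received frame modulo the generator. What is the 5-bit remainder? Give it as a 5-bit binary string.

00000

Modulo-2 division of 1011100001110100 by 101011:
  pos 0: 101110 XOR 101011 = 000101
  pos 3: 101000 XOR 101011 = 000011
  pos 7: 111110 XOR 101011 = 010101
  pos 8: 101011 XOR 101011 = 000000
Remainder = 00000 (zero — the frame passes the CRC check).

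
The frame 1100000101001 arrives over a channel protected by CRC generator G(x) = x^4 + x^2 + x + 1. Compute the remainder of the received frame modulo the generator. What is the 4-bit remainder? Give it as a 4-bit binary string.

1110

Modulo-2 division of 1100000101001 by 10111:
  pos 0: 11000 XOR 10111 = 01111
  pos 1: 11110 XOR 10111 = 01001
  pos 2: 10010 XOR 10111 = 00101
  pos 4: 10110 XOR 10111 = 00001
  pos 8: 11001 XOR 10111 = 01110
Remainder = 1110 (nonzero — an error is detected).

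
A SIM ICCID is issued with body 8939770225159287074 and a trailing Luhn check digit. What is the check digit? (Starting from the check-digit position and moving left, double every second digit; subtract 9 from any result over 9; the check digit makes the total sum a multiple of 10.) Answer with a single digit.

9

Partial digits right→left: 4 7 0 7 8 2 9 5 1 5 2 2 0 7 7 9 3 9 8
Double every second digit counting from the check-digit position (so the 1st, 3rd, 5th, ... of the partial from the right).
  doubled (with −9 where >9): 8 0 7 9 2 4 0 5 6 7 → sum 48
  kept as-is: 7 7 2 5 5 2 7 9 9 → sum 53
Total = 48 + 53 = 101.
Check digit = (10 − (101 mod 10)) mod 10 = 9.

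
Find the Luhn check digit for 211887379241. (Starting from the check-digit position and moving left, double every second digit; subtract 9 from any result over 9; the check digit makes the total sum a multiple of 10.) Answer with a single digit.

Partial digits right→left: 1 4 2 9 7 3 7 8 8 1 1 2
Double every second digit counting from the check-digit position (so the 1st, 3rd, 5th, ... of the partial from the right).
  doubled (with −9 where >9): 2 4 5 5 7 2 → sum 25
  kept as-is: 4 9 3 8 1 2 → sum 27
Total = 25 + 27 = 52.
Check digit = (10 − (52 mod 10)) mod 10 = 8.

8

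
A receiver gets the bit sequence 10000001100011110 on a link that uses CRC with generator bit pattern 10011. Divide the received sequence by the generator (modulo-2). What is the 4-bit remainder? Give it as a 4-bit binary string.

Modulo-2 division of 10000001100011110 by 10011:
  pos 0: 10000 XOR 10011 = 00011
  pos 3: 11001 XOR 10011 = 01010
  pos 4: 10101 XOR 10011 = 00110
  pos 6: 11000 XOR 10011 = 01011
  pos 7: 10110 XOR 10011 = 00101
  pos 9: 10111 XOR 10011 = 00100
  pos 11: 10011 XOR 10011 = 00000
Remainder = 0000 (zero — the frame passes the CRC check).

0000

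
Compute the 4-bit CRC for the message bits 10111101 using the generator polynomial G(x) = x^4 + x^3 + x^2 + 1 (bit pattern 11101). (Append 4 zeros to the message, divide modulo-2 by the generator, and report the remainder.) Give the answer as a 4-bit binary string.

1001

Append 4 zeros: 101111010000. Divide by 11101 (XOR where the leading bit is 1):
  pos 0: 10111 XOR 11101 = 01010
  pos 1: 10101 XOR 11101 = 01000
  pos 2: 10000 XOR 11101 = 01101
  pos 3: 11011 XOR 11101 = 00110
  pos 5: 11000 XOR 11101 = 00101
  pos 7: 10100 XOR 11101 = 01001
Remainder (last 4 bits) = 1001. This is the CRC / FCS.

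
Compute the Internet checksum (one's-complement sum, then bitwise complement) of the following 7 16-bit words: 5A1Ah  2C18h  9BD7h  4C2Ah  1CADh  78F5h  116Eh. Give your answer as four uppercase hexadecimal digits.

One's-complement addition (fold any carry out of bit 15 back into bit 0):
  0x5A1A + 0x2C18 = 0x08632
  0x8632 + 0x9BD7 = 0x12209 → wrap carry → 0x220A
  0x220A + 0x4C2A = 0x06E34
  0x6E34 + 0x1CAD = 0x08AE1
  0x8AE1 + 0x78F5 = 0x103D6 → wrap carry → 0x03D7
  0x03D7 + 0x116E = 0x01545
One's-complement sum = 0x1545.
Checksum = ~0x1545 & 0xFFFF = 0xEABA.

EABA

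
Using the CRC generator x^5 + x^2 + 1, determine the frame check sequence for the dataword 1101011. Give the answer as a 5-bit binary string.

Append 5 zeros: 110101100000. Divide by 100101 (XOR where the leading bit is 1):
  pos 0: 110101 XOR 100101 = 010000
  pos 1: 100001 XOR 100101 = 000100
  pos 4: 100000 XOR 100101 = 000101
Remainder (last 5 bits) = 10100. This is the CRC / FCS.

10100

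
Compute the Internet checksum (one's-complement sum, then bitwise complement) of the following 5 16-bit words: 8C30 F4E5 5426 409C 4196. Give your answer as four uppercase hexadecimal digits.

One's-complement addition (fold any carry out of bit 15 back into bit 0):
  0x8C30 + 0xF4E5 = 0x18115 → wrap carry → 0x8116
  0x8116 + 0x5426 = 0x0D53C
  0xD53C + 0x409C = 0x115D8 → wrap carry → 0x15D9
  0x15D9 + 0x4196 = 0x0576F
One's-complement sum = 0x576F.
Checksum = ~0x576F & 0xFFFF = 0xA890.

A890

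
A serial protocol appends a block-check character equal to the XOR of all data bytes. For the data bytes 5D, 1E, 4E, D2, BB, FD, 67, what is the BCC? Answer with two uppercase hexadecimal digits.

XOR the bytes together:
  start with 0x5D
  0x5D ⊕ 0x1E = 0x43
  0x43 ⊕ 0x4E = 0x0D
  0x0D ⊕ 0xD2 = 0xDF
  0xDF ⊕ 0xBB = 0x64
  0x64 ⊕ 0xFD = 0x99
  0x99 ⊕ 0x67 = 0xFE

FE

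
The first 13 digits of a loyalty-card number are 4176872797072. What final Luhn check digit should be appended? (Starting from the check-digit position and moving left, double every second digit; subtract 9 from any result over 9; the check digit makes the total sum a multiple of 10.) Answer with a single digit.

Partial digits right→left: 2 7 0 7 9 7 2 7 8 6 7 1 4
Double every second digit counting from the check-digit position (so the 1st, 3rd, 5th, ... of the partial from the right).
  doubled (with −9 where >9): 4 0 9 4 7 5 8 → sum 37
  kept as-is: 7 7 7 7 6 1 → sum 35
Total = 37 + 35 = 72.
Check digit = (10 − (72 mod 10)) mod 10 = 8.

8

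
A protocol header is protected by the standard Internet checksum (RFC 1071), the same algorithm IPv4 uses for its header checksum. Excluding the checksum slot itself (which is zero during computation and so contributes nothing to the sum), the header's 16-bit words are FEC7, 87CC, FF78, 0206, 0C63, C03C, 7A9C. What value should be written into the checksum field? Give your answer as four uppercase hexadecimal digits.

30B0

One's-complement addition (fold any carry out of bit 15 back into bit 0):
  0xFEC7 + 0x87CC = 0x18693 → wrap carry → 0x8694
  0x8694 + 0xFF78 = 0x1860C → wrap carry → 0x860D
  0x860D + 0x0206 = 0x08813
  0x8813 + 0x0C63 = 0x09476
  0x9476 + 0xC03C = 0x154B2 → wrap carry → 0x54B3
  0x54B3 + 0x7A9C = 0x0CF4F
One's-complement sum = 0xCF4F.
Checksum = ~0xCF4F & 0xFFFF = 0x30B0.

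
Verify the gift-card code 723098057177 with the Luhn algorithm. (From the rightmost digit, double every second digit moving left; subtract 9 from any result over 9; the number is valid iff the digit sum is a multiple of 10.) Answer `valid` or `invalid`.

invalid

From the right, keep odd positions and double even positions (subtract 9 from any doubled value over 9):
  doubled (positions 2,4,...): 5 5 0 9 6 5 → sum 30
  kept (positions 1,3,...): 7 1 5 8 0 2 → sum 23
Total = 53.
53 mod 10 = 3, so the number is invalid.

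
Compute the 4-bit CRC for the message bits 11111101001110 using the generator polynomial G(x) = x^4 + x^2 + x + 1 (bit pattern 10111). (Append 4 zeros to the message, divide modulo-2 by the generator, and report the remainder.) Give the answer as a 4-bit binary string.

Append 4 zeros: 111111010011100000. Divide by 10111 (XOR where the leading bit is 1):
  pos 0: 11111 XOR 10111 = 01000
  pos 1: 10001 XOR 10111 = 00110
  pos 3: 11001 XOR 10111 = 01110
  pos 4: 11100 XOR 10111 = 01011
  pos 5: 10110 XOR 10111 = 00001
  pos 9: 11110 XOR 10111 = 01001
  pos 10: 10010 XOR 10111 = 00101
  pos 12: 10100 XOR 10111 = 00011
Remainder (last 4 bits) = 0110. This is the CRC / FCS.

0110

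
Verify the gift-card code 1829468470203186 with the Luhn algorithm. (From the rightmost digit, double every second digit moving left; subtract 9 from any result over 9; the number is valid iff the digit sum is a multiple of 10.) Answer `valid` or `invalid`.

From the right, keep odd positions and double even positions (subtract 9 from any doubled value over 9):
  doubled (positions 2,4,...): 7 6 4 5 7 8 4 2 → sum 43
  kept (positions 1,3,...): 6 1 0 0 4 6 9 8 → sum 34
Total = 77.
77 mod 10 = 7, so the number is invalid.

invalid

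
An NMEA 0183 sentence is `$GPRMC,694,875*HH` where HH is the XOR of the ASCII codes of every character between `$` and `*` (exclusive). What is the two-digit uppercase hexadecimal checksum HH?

XOR the ASCII codes of the payload characters:
  'G' = 0x47 → acc = 0x47
  'P' = 0x50 → acc = 0x17
  'R' = 0x52 → acc = 0x45
  'M' = 0x4D → acc = 0x08
  'C' = 0x43 → acc = 0x4B
  ',' = 0x2C → acc = 0x67
  '6' = 0x36 → acc = 0x51
  '9' = 0x39 → acc = 0x68
  '4' = 0x34 → acc = 0x5C
  ',' = 0x2C → acc = 0x70
  '8' = 0x38 → acc = 0x48
  '7' = 0x37 → acc = 0x7F
  '5' = 0x35 → acc = 0x4A
Checksum = 0x4A.

4A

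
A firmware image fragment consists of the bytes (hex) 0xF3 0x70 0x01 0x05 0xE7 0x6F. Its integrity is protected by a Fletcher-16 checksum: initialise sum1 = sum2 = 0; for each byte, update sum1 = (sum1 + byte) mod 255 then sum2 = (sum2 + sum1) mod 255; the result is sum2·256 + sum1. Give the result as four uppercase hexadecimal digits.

3CC1

Running sums (mod 255):
  after byte 0 (0xF3): sum1=243, sum2=243
  after byte 1 (0x70): sum1=100, sum2=88
  after byte 2 (0x01): sum1=101, sum2=189
  after byte 3 (0x05): sum1=106, sum2=40
  after byte 4 (0xE7): sum1=82, sum2=122
  after byte 5 (0x6F): sum1=193, sum2=60
Checksum = sum2·256 + sum1 = 60·256 + 193 = 15553 = 0x3CC1.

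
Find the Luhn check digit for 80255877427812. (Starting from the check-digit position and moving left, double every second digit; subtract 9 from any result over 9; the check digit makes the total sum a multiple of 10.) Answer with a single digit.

Partial digits right→left: 2 1 8 7 2 4 7 7 8 5 5 2 0 8
Double every second digit counting from the check-digit position (so the 1st, 3rd, 5th, ... of the partial from the right).
  doubled (with −9 where >9): 4 7 4 5 7 1 0 → sum 28
  kept as-is: 1 7 4 7 5 2 8 → sum 34
Total = 28 + 34 = 62.
Check digit = (10 − (62 mod 10)) mod 10 = 8.

8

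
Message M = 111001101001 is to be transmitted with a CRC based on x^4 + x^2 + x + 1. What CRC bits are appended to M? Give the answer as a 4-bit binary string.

Append 4 zeros: 1110011010010000. Divide by 10111 (XOR where the leading bit is 1):
  pos 0: 11100 XOR 10111 = 01011
  pos 1: 10111 XOR 10111 = 00000
  pos 6: 10100 XOR 10111 = 00011
  pos 9: 11100 XOR 10111 = 01011
  pos 10: 10110 XOR 10111 = 00001
Remainder (last 4 bits) = 0010. This is the CRC / FCS.

0010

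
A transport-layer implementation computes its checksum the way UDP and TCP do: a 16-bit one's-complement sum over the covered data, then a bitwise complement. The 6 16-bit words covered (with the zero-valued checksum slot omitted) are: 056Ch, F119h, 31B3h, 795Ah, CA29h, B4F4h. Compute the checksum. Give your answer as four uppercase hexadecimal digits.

One's-complement addition (fold any carry out of bit 15 back into bit 0):
  0x056C + 0xF119 = 0x0F685
  0xF685 + 0x31B3 = 0x12838 → wrap carry → 0x2839
  0x2839 + 0x795A = 0x0A193
  0xA193 + 0xCA29 = 0x16BBC → wrap carry → 0x6BBD
  0x6BBD + 0xB4F4 = 0x120B1 → wrap carry → 0x20B2
One's-complement sum = 0x20B2.
Checksum = ~0x20B2 & 0xFFFF = 0xDF4D.

DF4D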